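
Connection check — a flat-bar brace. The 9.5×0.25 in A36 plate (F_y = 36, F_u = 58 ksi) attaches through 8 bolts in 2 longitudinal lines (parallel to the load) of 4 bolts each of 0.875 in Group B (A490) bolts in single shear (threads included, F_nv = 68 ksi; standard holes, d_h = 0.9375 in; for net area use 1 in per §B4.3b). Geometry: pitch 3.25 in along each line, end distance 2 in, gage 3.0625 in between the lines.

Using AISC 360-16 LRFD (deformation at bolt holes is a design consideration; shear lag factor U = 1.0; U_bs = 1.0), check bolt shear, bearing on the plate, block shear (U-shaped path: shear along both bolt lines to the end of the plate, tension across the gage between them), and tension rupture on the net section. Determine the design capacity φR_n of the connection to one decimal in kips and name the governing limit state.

81.6 kips (net-section rupture governs)

Bolt shear: A_b = π(0.875)²/4 = 0.60132 in². φR_n = 0.75 × 68 × 0.60132 × 8 × 1 = 245.3 kips.
Bearing (0.25 in plate, F_u = 58 ksi): end bolts L_c = 2 − 0.9375/2 = 1.53125, R_n = min(1.2×1.53125×0.25×58, 2.4×0.875×0.25×58) = 26.644 kips/bolt; interior L_c = 3.25 − 0.9375 = 2.3125, R_n = 30.45 kips/bolt. φR_n = 0.75 × (2×26.644 + 6×30.45) = 177.0 kips.
Block shear: shear path 2×[2+3×3.25] = 2×11.75 in, A_gv = 5.875, A_nv = 2×(11.75 − 3.5×1)×0.25 = 4.125 in²; tension across gage: (3.0625 − 1×1)×0.25 = 0.51563 in². R_n = min(0.6×58×4.125, 0.6×36×5.875) + 1.0×58×0.51563 = min(143.55, 126.9) + 29.907 = 156.81 kips. φR_n = 0.75 × 156.81 = 117.6 kips.
Tension rupture (net): A_n = (9.5 − 2×1)×0.25 = 1.875 in² (U = 1.0, A_e = A_n). φR_n = 0.75 × 58 × 1.875 = 81.6 kips.
Governing: min(245.3, 177.0, 117.6, 81.6) = 81.6 kips → net-section rupture.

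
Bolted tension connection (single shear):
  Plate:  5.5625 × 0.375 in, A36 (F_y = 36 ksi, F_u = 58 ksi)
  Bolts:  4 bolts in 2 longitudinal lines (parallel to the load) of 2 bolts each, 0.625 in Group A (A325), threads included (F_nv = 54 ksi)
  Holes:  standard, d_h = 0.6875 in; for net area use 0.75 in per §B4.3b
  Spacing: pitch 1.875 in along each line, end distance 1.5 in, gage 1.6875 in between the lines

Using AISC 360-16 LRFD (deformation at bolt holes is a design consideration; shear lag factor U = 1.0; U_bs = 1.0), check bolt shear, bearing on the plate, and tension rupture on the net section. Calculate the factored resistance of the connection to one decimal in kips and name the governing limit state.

Bolt shear: A_b = π(0.625)²/4 = 0.3068 in². φR_n = 0.75 × 54 × 0.3068 × 4 × 1 = 49.7 kips.
Bearing (0.375 in plate, F_u = 58 ksi): end bolts L_c = 1.5 − 0.6875/2 = 1.15625, R_n = min(1.2×1.15625×0.375×58, 2.4×0.625×0.375×58) = 30.178 kips/bolt; interior L_c = 1.875 − 0.6875 = 1.1875, R_n = 30.994 kips/bolt. φR_n = 0.75 × (2×30.178 + 2×30.994) = 91.8 kips.
Tension rupture (net): A_n = (5.5625 − 2×0.75)×0.375 = 1.5234 in² (U = 1.0, A_e = A_n). φR_n = 0.75 × 58 × 1.5234 = 66.3 kips.
Governing: min(49.7, 91.8, 66.3) = 49.7 kips → bolt shear.

49.7 kips (bolt shear governs)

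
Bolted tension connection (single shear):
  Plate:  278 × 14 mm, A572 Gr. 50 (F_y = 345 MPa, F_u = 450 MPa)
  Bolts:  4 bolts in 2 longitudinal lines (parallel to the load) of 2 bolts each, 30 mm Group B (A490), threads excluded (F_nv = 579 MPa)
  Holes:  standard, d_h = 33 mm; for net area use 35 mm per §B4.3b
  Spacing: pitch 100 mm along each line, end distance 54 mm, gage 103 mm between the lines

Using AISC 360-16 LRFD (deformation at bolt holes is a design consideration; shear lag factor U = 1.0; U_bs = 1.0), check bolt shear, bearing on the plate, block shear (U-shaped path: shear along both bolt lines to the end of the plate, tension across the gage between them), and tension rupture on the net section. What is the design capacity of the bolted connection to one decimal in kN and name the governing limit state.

Bolt shear: A_b = π(30)²/4 = 706.86 mm². φR_n = 0.75 × 579 × 706.86 × 4 × 1 = 1227.8 kN.
Bearing (14 mm plate, F_u = 450 MPa): end bolts L_c = 54 − 33/2 = 37.5, R_n = min(1.2×37.5×14×450, 2.4×30×14×450) = 283.5 kN/bolt; interior L_c = 100 − 33 = 67, R_n = 453.6 kN/bolt. φR_n = 0.75 × (2×283.5 + 2×453.6) = 1105.7 kN.
Block shear: shear path 2×[54+1×100] = 2×154 mm, A_gv = 4312, A_nv = 2×(154 − 1.5×35)×14 = 2842 mm²; tension across gage: (103 − 1×35)×14 = 952 mm². R_n = min(0.6×450×2842, 0.6×345×4312) + 1.0×450×952 = min(767.34, 892.58) + 428.4 = 1195.7 kN. φR_n = 0.75 × 1195.7 = 896.8 kN.
Tension rupture (net): A_n = (278 − 2×35)×14 = 2912 mm² (U = 1.0, A_e = A_n). φR_n = 0.75 × 450 × 2912 = 982.8 kN.
Governing: min(1227.8, 1105.7, 896.8, 982.8) = 896.8 kN → block shear.

896.8 kN (block shear governs)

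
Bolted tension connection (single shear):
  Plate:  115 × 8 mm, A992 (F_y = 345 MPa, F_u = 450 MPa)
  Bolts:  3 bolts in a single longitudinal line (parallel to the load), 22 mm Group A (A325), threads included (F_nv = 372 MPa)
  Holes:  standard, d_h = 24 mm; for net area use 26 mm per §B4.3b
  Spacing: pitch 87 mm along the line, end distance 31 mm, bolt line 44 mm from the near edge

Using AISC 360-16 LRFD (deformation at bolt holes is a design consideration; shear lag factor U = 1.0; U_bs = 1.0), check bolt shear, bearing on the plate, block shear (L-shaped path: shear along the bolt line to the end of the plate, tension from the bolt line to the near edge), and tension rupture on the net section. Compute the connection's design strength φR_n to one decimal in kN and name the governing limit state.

Bolt shear: A_b = π(22)²/4 = 380.13 mm². φR_n = 0.75 × 372 × 380.13 × 3 × 1 = 318.2 kN.
Bearing (8 mm plate, F_u = 450 MPa): end bolts L_c = 31 − 24/2 = 19, R_n = min(1.2×19×8×450, 2.4×22×8×450) = 82.08 kN/bolt; interior L_c = 87 − 24 = 63, R_n = 190.08 kN/bolt. φR_n = 0.75 × (1×82.08 + 2×190.08) = 346.7 kN.
Block shear: shear path 1×[31+2×87] = 1×205 mm, A_gv = 1640, A_nv = 1×(205 − 2.5×26)×8 = 1120 mm²; tension to near edge: (44 − 0.5×26)×8 = 248 mm². R_n = min(0.6×450×1120, 0.6×345×1640) + 1.0×450×248 = min(302.4, 339.48) + 111.6 = 414 kN. φR_n = 0.75 × 414 = 310.5 kN.
Tension rupture (net): A_n = (115 − 1×26)×8 = 712 mm² (U = 1.0, A_e = A_n). φR_n = 0.75 × 450 × 712 = 240.3 kN.
Governing: min(318.2, 346.7, 310.5, 240.3) = 240.3 kN → net-section rupture.

240.3 kN (net-section rupture governs)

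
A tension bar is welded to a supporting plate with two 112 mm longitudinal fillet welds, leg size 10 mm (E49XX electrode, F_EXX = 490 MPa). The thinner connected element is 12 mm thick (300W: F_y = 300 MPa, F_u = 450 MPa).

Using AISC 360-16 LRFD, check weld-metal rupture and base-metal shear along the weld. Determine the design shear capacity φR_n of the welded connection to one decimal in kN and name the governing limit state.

Weld metal: throat = 0.707×10 = 7.07 mm, L = 2×112 = 224 mm. φR_n = 0.75 × 0.6 × 490 × 7.07 × 224 = 349.2 kN.
Base metal shear (12 mm plate): yield φR_n = 1.0×0.6×300×12×224 = 483.8 kN; rupture φR_n = 0.75×0.6×450×12×224 = 544.3 kN; take 483.8 kN (yield).
Governing: min(349.2, 483.8) = 349.2 kN → weld metal.

349.2 kN (weld metal governs)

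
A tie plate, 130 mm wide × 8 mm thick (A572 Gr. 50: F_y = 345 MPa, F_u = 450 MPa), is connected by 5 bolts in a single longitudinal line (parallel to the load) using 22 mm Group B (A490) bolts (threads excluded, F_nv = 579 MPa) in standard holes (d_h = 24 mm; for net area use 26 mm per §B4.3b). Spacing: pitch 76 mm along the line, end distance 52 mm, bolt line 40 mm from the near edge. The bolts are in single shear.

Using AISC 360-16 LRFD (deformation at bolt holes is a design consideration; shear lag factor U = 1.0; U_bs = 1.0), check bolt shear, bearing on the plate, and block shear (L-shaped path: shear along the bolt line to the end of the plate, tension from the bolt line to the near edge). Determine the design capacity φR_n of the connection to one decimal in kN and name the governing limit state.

Bolt shear: A_b = π(22)²/4 = 380.13 mm². φR_n = 0.75 × 579 × 380.13 × 5 × 1 = 825.4 kN.
Bearing (8 mm plate, F_u = 450 MPa): end bolts L_c = 52 − 24/2 = 40, R_n = min(1.2×40×8×450, 2.4×22×8×450) = 172.8 kN/bolt; interior L_c = 76 − 24 = 52, R_n = 190.08 kN/bolt. φR_n = 0.75 × (1×172.8 + 4×190.08) = 699.8 kN.
Block shear: shear path 1×[52+4×76] = 1×356 mm, A_gv = 2848, A_nv = 1×(356 − 4.5×26)×8 = 1912 mm²; tension to near edge: (40 − 0.5×26)×8 = 216 mm². R_n = min(0.6×450×1912, 0.6×345×2848) + 1.0×450×216 = min(516.24, 589.54) + 97.2 = 613.44 kN. φR_n = 0.75 × 613.44 = 460.1 kN.
Governing: min(825.4, 699.8, 460.1) = 460.1 kN → block shear.

460.1 kN (block shear governs)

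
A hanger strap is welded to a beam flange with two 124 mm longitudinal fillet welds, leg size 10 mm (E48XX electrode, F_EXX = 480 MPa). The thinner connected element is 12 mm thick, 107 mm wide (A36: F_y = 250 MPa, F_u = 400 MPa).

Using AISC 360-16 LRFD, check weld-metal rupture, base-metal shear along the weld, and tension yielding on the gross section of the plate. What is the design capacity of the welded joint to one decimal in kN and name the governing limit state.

288.9 kN (gross-section yield governs)

Weld metal: throat = 0.707×10 = 7.07 mm, L = 2×124 = 248 mm. φR_n = 0.75 × 0.6 × 480 × 7.07 × 248 = 378.7 kN.
Base metal shear (12 mm plate): yield φR_n = 1.0×0.6×250×12×248 = 446.4 kN; rupture φR_n = 0.75×0.6×400×12×248 = 535.7 kN; take 446.4 kN (yield).
Tension yield (gross): A_g = 107×12 = 1284 mm². φR_n = 0.90 × 250 × 1284 = 288.9 kN.
Governing: min(378.7, 446.4, 288.9) = 288.9 kN → gross-section yield.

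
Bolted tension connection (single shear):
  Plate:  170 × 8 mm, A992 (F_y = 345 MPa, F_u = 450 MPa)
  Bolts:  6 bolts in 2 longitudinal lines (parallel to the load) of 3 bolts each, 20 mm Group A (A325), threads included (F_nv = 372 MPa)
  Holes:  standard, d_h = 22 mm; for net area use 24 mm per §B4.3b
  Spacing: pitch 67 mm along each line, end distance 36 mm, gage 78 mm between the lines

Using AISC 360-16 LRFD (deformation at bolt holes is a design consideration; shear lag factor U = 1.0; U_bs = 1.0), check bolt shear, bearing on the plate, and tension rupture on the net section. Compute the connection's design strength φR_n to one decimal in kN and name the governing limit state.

329.4 kN (net-section rupture governs)

Bolt shear: A_b = π(20)²/4 = 314.16 mm². φR_n = 0.75 × 372 × 314.16 × 6 × 1 = 525.9 kN.
Bearing (8 mm plate, F_u = 450 MPa): end bolts L_c = 36 − 22/2 = 25, R_n = min(1.2×25×8×450, 2.4×20×8×450) = 108 kN/bolt; interior L_c = 67 − 22 = 45, R_n = 172.8 kN/bolt. φR_n = 0.75 × (2×108 + 4×172.8) = 680.4 kN.
Tension rupture (net): A_n = (170 − 2×24)×8 = 976 mm² (U = 1.0, A_e = A_n). φR_n = 0.75 × 450 × 976 = 329.4 kN.
Governing: min(525.9, 680.4, 329.4) = 329.4 kN → net-section rupture.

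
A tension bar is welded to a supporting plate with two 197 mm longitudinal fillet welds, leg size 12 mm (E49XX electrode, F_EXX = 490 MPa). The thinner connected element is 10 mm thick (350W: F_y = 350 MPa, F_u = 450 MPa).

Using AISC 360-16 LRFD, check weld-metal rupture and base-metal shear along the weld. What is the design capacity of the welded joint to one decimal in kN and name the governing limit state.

Weld metal: throat = 0.707×12 = 8.484 mm, L = 2×197 = 394 mm. φR_n = 0.75 × 0.6 × 490 × 8.484 × 394 = 737.1 kN.
Base metal shear (10 mm plate): yield φR_n = 1.0×0.6×350×10×394 = 827.4 kN; rupture φR_n = 0.75×0.6×450×10×394 = 797.9 kN; take 797.9 kN (rupture).
Governing: min(737.1, 797.9) = 737.1 kN → weld metal.

737.1 kN (weld metal governs)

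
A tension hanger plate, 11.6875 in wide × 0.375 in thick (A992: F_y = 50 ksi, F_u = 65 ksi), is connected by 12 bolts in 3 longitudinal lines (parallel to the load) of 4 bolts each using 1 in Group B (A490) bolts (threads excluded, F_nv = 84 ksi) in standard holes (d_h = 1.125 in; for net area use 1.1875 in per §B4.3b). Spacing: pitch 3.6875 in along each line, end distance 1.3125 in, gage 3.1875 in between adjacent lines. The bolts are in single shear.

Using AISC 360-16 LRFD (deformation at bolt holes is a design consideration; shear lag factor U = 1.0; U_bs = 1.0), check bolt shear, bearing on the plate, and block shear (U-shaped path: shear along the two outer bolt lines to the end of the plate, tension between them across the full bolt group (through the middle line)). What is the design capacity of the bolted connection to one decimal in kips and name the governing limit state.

253.4 kips (block shear governs)

Bolt shear: A_b = π(1)²/4 = 0.7854 in². φR_n = 0.75 × 84 × 0.7854 × 12 × 1 = 593.8 kips.
Bearing (0.375 in plate, F_u = 65 ksi): end bolts L_c = 1.3125 − 1.125/2 = 0.75, R_n = min(1.2×0.75×0.375×65, 2.4×1×0.375×65) = 21.938 kips/bolt; interior L_c = 3.6875 − 1.125 = 2.5625, R_n = 58.5 kips/bolt. φR_n = 0.75 × (3×21.938 + 9×58.5) = 444.2 kips.
Block shear: shear path 2×[1.3125+3×3.6875] = 2×12.375 in, A_gv = 9.2813, A_nv = 2×(12.375 − 3.5×1.1875)×0.375 = 6.1641 in²; tension across gage: (6.375 − 2×1.1875)×0.375 = 1.5 in². R_n = min(0.6×65×6.1641, 0.6×50×9.2813) + 1.0×65×1.5 = min(240.4, 278.44) + 97.5 = 337.9 kips. φR_n = 0.75 × 337.9 = 253.4 kips.
Governing: min(593.8, 444.2, 253.4) = 253.4 kips → block shear.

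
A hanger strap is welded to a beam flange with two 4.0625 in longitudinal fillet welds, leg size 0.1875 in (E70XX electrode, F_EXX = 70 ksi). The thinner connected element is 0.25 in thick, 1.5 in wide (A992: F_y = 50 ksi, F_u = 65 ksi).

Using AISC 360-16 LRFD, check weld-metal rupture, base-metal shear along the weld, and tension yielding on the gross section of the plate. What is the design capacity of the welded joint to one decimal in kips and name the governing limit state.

16.9 kips (gross-section yield governs)

Weld metal: throat = 0.707×0.1875 = 0.13256 in, L = 2×4.0625 = 8.125 in. φR_n = 0.75 × 0.6 × 70 × 0.13256 × 8.125 = 33.9 kips.
Base metal shear (0.25 in plate): yield φR_n = 1.0×0.6×50×0.25×8.125 = 60.9 kips; rupture φR_n = 0.75×0.6×65×0.25×8.125 = 59.4 kips; take 59.4 kips (rupture).
Tension yield (gross): A_g = 1.5×0.25 = 0.375 in². φR_n = 0.90 × 50 × 0.375 = 16.9 kips.
Governing: min(33.9, 59.4, 16.9) = 16.9 kips → gross-section yield.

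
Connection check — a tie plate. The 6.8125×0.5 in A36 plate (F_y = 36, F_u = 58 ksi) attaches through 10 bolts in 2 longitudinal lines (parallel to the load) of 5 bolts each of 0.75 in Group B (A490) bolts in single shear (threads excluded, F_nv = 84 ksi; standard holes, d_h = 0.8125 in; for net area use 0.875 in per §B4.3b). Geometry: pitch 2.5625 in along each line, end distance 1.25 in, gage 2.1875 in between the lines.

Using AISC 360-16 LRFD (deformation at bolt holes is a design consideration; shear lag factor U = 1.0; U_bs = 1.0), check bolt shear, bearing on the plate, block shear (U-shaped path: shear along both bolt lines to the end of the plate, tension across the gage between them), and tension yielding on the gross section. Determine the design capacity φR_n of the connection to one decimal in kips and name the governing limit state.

Bolt shear: A_b = π(0.75)²/4 = 0.44179 in². φR_n = 0.75 × 84 × 0.44179 × 10 × 1 = 278.3 kips.
Bearing (0.5 in plate, F_u = 58 ksi): end bolts L_c = 1.25 − 0.8125/2 = 0.84375, R_n = min(1.2×0.84375×0.5×58, 2.4×0.75×0.5×58) = 29.363 kips/bolt; interior L_c = 2.5625 − 0.8125 = 1.75, R_n = 52.2 kips/bolt. φR_n = 0.75 × (2×29.363 + 8×52.2) = 357.2 kips.
Block shear: shear path 2×[1.25+4×2.5625] = 2×11.5 in, A_gv = 11.5, A_nv = 2×(11.5 − 4.5×0.875)×0.5 = 7.5625 in²; tension across gage: (2.1875 − 1×0.875)×0.5 = 0.65625 in². R_n = min(0.6×58×7.5625, 0.6×36×11.5) + 1.0×58×0.65625 = min(263.18, 248.4) + 38.063 = 286.46 kips. φR_n = 0.75 × 286.46 = 214.8 kips.
Tension yield (gross): A_g = 6.8125×0.5 = 3.4063 in². φR_n = 0.90 × 36 × 3.4063 = 110.4 kips.
Governing: min(278.3, 357.2, 214.8, 110.4) = 110.4 kips → gross-section yield.

110.4 kips (gross-section yield governs)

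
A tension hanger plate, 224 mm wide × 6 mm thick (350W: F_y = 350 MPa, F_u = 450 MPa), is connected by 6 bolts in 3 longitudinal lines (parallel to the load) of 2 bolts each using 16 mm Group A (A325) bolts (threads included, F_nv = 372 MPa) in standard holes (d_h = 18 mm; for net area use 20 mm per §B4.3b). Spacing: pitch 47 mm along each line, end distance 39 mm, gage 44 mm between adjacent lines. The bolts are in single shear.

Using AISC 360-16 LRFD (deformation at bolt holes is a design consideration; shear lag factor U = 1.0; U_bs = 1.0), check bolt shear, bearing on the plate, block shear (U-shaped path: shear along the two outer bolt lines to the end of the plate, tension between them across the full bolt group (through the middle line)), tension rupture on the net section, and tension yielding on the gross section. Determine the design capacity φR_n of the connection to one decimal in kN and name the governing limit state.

Bolt shear: A_b = π(16)²/4 = 201.06 mm². φR_n = 0.75 × 372 × 201.06 × 6 × 1 = 336.6 kN.
Bearing (6 mm plate, F_u = 450 MPa): end bolts L_c = 39 − 18/2 = 30, R_n = min(1.2×30×6×450, 2.4×16×6×450) = 97.2 kN/bolt; interior L_c = 47 − 18 = 29, R_n = 93.96 kN/bolt. φR_n = 0.75 × (3×97.2 + 3×93.96) = 430.1 kN.
Block shear: shear path 2×[39+1×47] = 2×86 mm, A_gv = 1032, A_nv = 2×(86 − 1.5×20)×6 = 672 mm²; tension across gage: (88 − 2×20)×6 = 288 mm². R_n = min(0.6×450×672, 0.6×350×1032) + 1.0×450×288 = min(181.44, 216.72) + 129.6 = 311.04 kN. φR_n = 0.75 × 311.04 = 233.3 kN.
Tension rupture (net): A_n = (224 − 3×20)×6 = 984 mm² (U = 1.0, A_e = A_n). φR_n = 0.75 × 450 × 984 = 332.1 kN.
Tension yield (gross): A_g = 224×6 = 1344 mm². φR_n = 0.90 × 350 × 1344 = 423.4 kN.
Governing: min(336.6, 430.1, 233.3, 332.1, 423.4) = 233.3 kN → block shear.

233.3 kN (block shear governs)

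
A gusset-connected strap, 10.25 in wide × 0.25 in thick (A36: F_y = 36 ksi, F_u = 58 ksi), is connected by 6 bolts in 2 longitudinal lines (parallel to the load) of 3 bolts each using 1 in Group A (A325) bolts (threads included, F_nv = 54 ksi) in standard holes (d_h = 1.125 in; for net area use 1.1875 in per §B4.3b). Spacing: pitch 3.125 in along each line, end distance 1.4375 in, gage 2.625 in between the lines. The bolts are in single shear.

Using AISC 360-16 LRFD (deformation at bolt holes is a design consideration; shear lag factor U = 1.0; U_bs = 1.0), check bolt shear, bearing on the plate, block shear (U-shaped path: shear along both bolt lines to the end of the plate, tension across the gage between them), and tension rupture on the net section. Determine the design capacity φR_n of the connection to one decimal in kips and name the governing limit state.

77.2 kips (block shear governs)

Bolt shear: A_b = π(1)²/4 = 0.7854 in². φR_n = 0.75 × 54 × 0.7854 × 6 × 1 = 190.9 kips.
Bearing (0.25 in plate, F_u = 58 ksi): end bolts L_c = 1.4375 − 1.125/2 = 0.875, R_n = min(1.2×0.875×0.25×58, 2.4×1×0.25×58) = 15.225 kips/bolt; interior L_c = 3.125 − 1.125 = 2, R_n = 34.8 kips/bolt. φR_n = 0.75 × (2×15.225 + 4×34.8) = 127.2 kips.
Block shear: shear path 2×[1.4375+2×3.125] = 2×7.6875 in, A_gv = 3.8438, A_nv = 2×(7.6875 − 2.5×1.1875)×0.25 = 2.3594 in²; tension across gage: (2.625 − 1×1.1875)×0.25 = 0.35938 in². R_n = min(0.6×58×2.3594, 0.6×36×3.8438) + 1.0×58×0.35938 = min(82.107, 83.026) + 20.844 = 102.95 kips. φR_n = 0.75 × 102.95 = 77.2 kips.
Tension rupture (net): A_n = (10.25 − 2×1.1875)×0.25 = 1.9688 in² (U = 1.0, A_e = A_n). φR_n = 0.75 × 58 × 1.9688 = 85.6 kips.
Governing: min(190.9, 127.2, 77.2, 85.6) = 77.2 kips → block shear.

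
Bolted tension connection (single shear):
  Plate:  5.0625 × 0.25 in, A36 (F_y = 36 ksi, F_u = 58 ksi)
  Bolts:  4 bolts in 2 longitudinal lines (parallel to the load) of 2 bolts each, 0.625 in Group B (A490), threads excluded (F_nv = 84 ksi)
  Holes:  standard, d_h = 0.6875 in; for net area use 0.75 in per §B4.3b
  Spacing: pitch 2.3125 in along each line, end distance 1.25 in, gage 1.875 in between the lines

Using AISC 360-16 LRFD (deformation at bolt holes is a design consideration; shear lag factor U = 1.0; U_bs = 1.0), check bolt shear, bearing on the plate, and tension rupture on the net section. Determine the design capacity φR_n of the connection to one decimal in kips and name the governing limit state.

38.7 kips (net-section rupture governs)

Bolt shear: A_b = π(0.625)²/4 = 0.3068 in². φR_n = 0.75 × 84 × 0.3068 × 4 × 1 = 77.3 kips.
Bearing (0.25 in plate, F_u = 58 ksi): end bolts L_c = 1.25 − 0.6875/2 = 0.90625, R_n = min(1.2×0.90625×0.25×58, 2.4×0.625×0.25×58) = 15.769 kips/bolt; interior L_c = 2.3125 − 0.6875 = 1.625, R_n = 21.75 kips/bolt. φR_n = 0.75 × (2×15.769 + 2×21.75) = 56.3 kips.
Tension rupture (net): A_n = (5.0625 − 2×0.75)×0.25 = 0.89063 in² (U = 1.0, A_e = A_n). φR_n = 0.75 × 58 × 0.89063 = 38.7 kips.
Governing: min(77.3, 56.3, 38.7) = 38.7 kips → net-section rupture.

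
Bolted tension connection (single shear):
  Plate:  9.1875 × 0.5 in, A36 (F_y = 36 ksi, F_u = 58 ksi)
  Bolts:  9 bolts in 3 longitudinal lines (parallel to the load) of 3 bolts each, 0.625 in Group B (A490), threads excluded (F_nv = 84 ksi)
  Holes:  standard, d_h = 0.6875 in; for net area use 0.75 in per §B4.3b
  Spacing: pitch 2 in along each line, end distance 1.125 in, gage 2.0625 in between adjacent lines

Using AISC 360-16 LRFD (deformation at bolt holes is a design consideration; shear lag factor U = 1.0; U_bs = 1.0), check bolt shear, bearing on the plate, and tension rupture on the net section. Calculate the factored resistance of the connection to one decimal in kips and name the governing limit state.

150.9 kips (net-section rupture governs)

Bolt shear: A_b = π(0.625)²/4 = 0.3068 in². φR_n = 0.75 × 84 × 0.3068 × 9 × 1 = 174.0 kips.
Bearing (0.5 in plate, F_u = 58 ksi): end bolts L_c = 1.125 − 0.6875/2 = 0.78125, R_n = min(1.2×0.78125×0.5×58, 2.4×0.625×0.5×58) = 27.188 kips/bolt; interior L_c = 2 − 0.6875 = 1.3125, R_n = 43.5 kips/bolt. φR_n = 0.75 × (3×27.188 + 6×43.5) = 256.9 kips.
Tension rupture (net): A_n = (9.1875 − 3×0.75)×0.5 = 3.4688 in² (U = 1.0, A_e = A_n). φR_n = 0.75 × 58 × 3.4688 = 150.9 kips.
Governing: min(174.0, 256.9, 150.9) = 150.9 kips → net-section rupture.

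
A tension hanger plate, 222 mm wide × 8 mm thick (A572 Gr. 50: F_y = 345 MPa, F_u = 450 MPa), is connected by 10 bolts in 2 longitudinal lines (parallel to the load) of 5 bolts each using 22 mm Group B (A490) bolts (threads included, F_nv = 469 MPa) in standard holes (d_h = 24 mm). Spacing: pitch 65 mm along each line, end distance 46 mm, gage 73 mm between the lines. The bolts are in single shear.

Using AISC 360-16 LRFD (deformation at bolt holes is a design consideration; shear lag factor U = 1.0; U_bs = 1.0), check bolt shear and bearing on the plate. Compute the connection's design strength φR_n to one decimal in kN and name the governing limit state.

Bolt shear: A_b = π(22)²/4 = 380.13 mm². φR_n = 0.75 × 469 × 380.13 × 10 × 1 = 1337.1 kN.
Bearing (8 mm plate, F_u = 450 MPa): end bolts L_c = 46 − 24/2 = 34, R_n = min(1.2×34×8×450, 2.4×22×8×450) = 146.88 kN/bolt; interior L_c = 65 − 24 = 41, R_n = 177.12 kN/bolt. φR_n = 0.75 × (2×146.88 + 8×177.12) = 1283.0 kN.
Governing: min(1337.1, 1283.0) = 1283.0 kN → bearing.

1283.0 kN (bearing governs)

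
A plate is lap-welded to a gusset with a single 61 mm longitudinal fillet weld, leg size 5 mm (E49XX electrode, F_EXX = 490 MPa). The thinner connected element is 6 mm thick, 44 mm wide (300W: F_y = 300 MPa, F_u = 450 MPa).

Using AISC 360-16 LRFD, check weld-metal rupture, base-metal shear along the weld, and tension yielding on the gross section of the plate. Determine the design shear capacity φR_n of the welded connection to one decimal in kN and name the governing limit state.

Weld metal: throat = 0.707×5 = 3.535 mm, L = 61 mm. φR_n = 0.75 × 0.6 × 490 × 3.535 × 61 = 47.5 kN.
Base metal shear (6 mm plate): yield φR_n = 1.0×0.6×300×6×61 = 65.9 kN; rupture φR_n = 0.75×0.6×450×6×61 = 74.1 kN; take 65.9 kN (yield).
Tension yield (gross): A_g = 44×6 = 264 mm². φR_n = 0.90 × 300 × 264 = 71.3 kN.
Governing: min(47.5, 65.9, 71.3) = 47.5 kN → weld metal.

47.5 kN (weld metal governs)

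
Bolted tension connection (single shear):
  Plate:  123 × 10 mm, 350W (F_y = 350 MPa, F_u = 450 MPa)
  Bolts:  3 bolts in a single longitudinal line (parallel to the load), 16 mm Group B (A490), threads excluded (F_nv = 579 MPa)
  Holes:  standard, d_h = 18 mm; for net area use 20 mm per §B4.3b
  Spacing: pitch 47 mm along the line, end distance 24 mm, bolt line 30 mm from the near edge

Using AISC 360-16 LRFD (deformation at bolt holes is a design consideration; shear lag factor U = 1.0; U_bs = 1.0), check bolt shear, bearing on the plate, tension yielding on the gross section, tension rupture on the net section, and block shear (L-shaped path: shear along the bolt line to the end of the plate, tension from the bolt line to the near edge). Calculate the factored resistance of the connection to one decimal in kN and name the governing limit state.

Bolt shear: A_b = π(16)²/4 = 201.06 mm². φR_n = 0.75 × 579 × 201.06 × 3 × 1 = 261.9 kN.
Bearing (10 mm plate, F_u = 450 MPa): end bolts L_c = 24 − 18/2 = 15, R_n = min(1.2×15×10×450, 2.4×16×10×450) = 81 kN/bolt; interior L_c = 47 − 18 = 29, R_n = 156.6 kN/bolt. φR_n = 0.75 × (1×81 + 2×156.6) = 295.7 kN.
Tension yield (gross): A_g = 123×10 = 1230 mm². φR_n = 0.90 × 350 × 1230 = 387.5 kN.
Tension rupture (net): A_n = (123 − 1×20)×10 = 1030 mm² (U = 1.0, A_e = A_n). φR_n = 0.75 × 450 × 1030 = 347.6 kN.
Block shear: shear path 1×[24+2×47] = 1×118 mm, A_gv = 1180, A_nv = 1×(118 − 2.5×20)×10 = 680 mm²; tension to near edge: (30 − 0.5×20)×10 = 200 mm². R_n = min(0.6×450×680, 0.6×350×1180) + 1.0×450×200 = min(183.6, 247.8) + 90 = 273.6 kN. φR_n = 0.75 × 273.6 = 205.2 kN.
Governing: min(261.9, 295.7, 387.5, 347.6, 205.2) = 205.2 kN → block shear.

205.2 kN (block shear governs)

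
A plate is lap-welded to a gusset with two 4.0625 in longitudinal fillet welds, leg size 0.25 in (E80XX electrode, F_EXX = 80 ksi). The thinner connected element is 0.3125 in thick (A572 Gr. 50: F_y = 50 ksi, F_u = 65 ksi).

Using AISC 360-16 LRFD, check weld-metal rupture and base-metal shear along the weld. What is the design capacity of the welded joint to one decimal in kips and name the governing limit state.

Weld metal: throat = 0.707×0.25 = 0.17675 in, L = 2×4.0625 = 8.125 in. φR_n = 0.75 × 0.6 × 80 × 0.17675 × 8.125 = 51.7 kips.
Base metal shear (0.3125 in plate): yield φR_n = 1.0×0.6×50×0.3125×8.125 = 76.2 kips; rupture φR_n = 0.75×0.6×65×0.3125×8.125 = 74.3 kips; take 74.3 kips (rupture).
Governing: min(51.7, 74.3) = 51.7 kips → weld metal.

51.7 kips (weld metal governs)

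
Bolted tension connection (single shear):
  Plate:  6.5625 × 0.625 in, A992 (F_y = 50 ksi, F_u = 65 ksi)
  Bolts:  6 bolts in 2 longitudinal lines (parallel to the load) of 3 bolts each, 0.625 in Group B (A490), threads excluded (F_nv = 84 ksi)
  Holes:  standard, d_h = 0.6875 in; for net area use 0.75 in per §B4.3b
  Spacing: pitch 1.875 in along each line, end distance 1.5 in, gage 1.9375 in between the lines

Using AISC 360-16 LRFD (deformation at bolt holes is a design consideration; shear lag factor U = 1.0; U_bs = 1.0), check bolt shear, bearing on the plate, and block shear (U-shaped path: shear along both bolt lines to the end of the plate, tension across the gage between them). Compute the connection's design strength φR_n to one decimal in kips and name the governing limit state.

Bolt shear: A_b = π(0.625)²/4 = 0.3068 in². φR_n = 0.75 × 84 × 0.3068 × 6 × 1 = 116.0 kips.
Bearing (0.625 in plate, F_u = 65 ksi): end bolts L_c = 1.5 − 0.6875/2 = 1.15625, R_n = min(1.2×1.15625×0.625×65, 2.4×0.625×0.625×65) = 56.367 kips/bolt; interior L_c = 1.875 − 0.6875 = 1.1875, R_n = 57.891 kips/bolt. φR_n = 0.75 × (2×56.367 + 4×57.891) = 258.2 kips.
Block shear: shear path 2×[1.5+2×1.875] = 2×5.25 in, A_gv = 6.5625, A_nv = 2×(5.25 − 2.5×0.75)×0.625 = 4.2188 in²; tension across gage: (1.9375 − 1×0.75)×0.625 = 0.74219 in². R_n = min(0.6×65×4.2188, 0.6×50×6.5625) + 1.0×65×0.74219 = min(164.53, 196.88) + 48.242 = 212.77 kips. φR_n = 0.75 × 212.77 = 159.6 kips.
Governing: min(116.0, 258.2, 159.6) = 116.0 kips → bolt shear.

116.0 kips (bolt shear governs)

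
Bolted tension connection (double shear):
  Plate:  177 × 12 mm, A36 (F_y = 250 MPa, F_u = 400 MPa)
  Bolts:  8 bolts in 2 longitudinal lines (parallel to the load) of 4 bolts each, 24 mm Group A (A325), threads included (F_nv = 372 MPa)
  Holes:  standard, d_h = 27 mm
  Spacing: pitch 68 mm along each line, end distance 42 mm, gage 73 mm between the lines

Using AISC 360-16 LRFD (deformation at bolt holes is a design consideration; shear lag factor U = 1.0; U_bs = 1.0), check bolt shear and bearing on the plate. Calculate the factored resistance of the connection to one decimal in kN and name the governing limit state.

Bolt shear: A_b = π(24)²/4 = 452.39 mm². φR_n = 0.75 × 372 × 452.39 × 8 × 2 = 2019.5 kN.
Bearing (12 mm plate, F_u = 400 MPa): end bolts L_c = 42 − 27/2 = 28.5, R_n = min(1.2×28.5×12×400, 2.4×24×12×400) = 164.16 kN/bolt; interior L_c = 68 − 27 = 41, R_n = 236.16 kN/bolt. φR_n = 0.75 × (2×164.16 + 6×236.16) = 1309.0 kN.
Governing: min(2019.5, 1309.0) = 1309.0 kN → bearing.

1309.0 kN (bearing governs)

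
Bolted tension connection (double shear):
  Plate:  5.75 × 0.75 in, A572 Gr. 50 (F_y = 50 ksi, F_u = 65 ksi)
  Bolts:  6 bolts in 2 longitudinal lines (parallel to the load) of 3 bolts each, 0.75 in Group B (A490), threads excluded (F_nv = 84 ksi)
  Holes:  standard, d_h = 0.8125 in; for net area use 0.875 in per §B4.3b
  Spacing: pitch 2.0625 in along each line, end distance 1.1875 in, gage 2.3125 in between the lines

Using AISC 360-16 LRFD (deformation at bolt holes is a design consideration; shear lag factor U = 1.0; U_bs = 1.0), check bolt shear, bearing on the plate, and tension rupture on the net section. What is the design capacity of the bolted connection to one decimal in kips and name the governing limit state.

146.3 kips (net-section rupture governs)

Bolt shear: A_b = π(0.75)²/4 = 0.44179 in². φR_n = 0.75 × 84 × 0.44179 × 6 × 2 = 334.0 kips.
Bearing (0.75 in plate, F_u = 65 ksi): end bolts L_c = 1.1875 − 0.8125/2 = 0.78125, R_n = min(1.2×0.78125×0.75×65, 2.4×0.75×0.75×65) = 45.703 kips/bolt; interior L_c = 2.0625 − 0.8125 = 1.25, R_n = 73.125 kips/bolt. φR_n = 0.75 × (2×45.703 + 4×73.125) = 287.9 kips.
Tension rupture (net): A_n = (5.75 − 2×0.875)×0.75 = 3 in² (U = 1.0, A_e = A_n). φR_n = 0.75 × 65 × 3 = 146.3 kips.
Governing: min(334.0, 287.9, 146.3) = 146.3 kips → net-section rupture.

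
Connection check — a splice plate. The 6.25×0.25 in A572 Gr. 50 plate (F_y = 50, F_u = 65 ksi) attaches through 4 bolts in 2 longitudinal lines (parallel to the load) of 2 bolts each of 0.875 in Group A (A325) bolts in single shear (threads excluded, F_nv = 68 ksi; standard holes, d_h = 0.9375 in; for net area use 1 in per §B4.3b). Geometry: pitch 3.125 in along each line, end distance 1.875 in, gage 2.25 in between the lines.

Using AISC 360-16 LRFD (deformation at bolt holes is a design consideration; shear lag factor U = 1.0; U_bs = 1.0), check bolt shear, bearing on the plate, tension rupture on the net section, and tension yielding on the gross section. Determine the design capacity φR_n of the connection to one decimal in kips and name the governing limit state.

Bolt shear: A_b = π(0.875)²/4 = 0.60132 in². φR_n = 0.75 × 68 × 0.60132 × 4 × 1 = 122.7 kips.
Bearing (0.25 in plate, F_u = 65 ksi): end bolts L_c = 1.875 − 0.9375/2 = 1.40625, R_n = min(1.2×1.40625×0.25×65, 2.4×0.875×0.25×65) = 27.422 kips/bolt; interior L_c = 3.125 − 0.9375 = 2.1875, R_n = 34.125 kips/bolt. φR_n = 0.75 × (2×27.422 + 2×34.125) = 92.3 kips.
Tension rupture (net): A_n = (6.25 − 2×1)×0.25 = 1.0625 in² (U = 1.0, A_e = A_n). φR_n = 0.75 × 65 × 1.0625 = 51.8 kips.
Tension yield (gross): A_g = 6.25×0.25 = 1.5625 in². φR_n = 0.90 × 50 × 1.5625 = 70.3 kips.
Governing: min(122.7, 92.3, 51.8, 70.3) = 51.8 kips → net-section rupture.

51.8 kips (net-section rupture governs)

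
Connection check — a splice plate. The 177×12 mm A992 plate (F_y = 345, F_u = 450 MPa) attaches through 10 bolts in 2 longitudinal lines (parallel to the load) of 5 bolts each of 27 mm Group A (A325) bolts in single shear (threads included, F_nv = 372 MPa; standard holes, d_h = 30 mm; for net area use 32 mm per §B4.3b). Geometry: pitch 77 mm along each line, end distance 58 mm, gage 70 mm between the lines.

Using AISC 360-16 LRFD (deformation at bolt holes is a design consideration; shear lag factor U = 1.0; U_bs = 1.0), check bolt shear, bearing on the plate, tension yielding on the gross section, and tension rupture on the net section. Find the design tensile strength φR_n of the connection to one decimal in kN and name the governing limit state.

457.7 kN (net-section rupture governs)

Bolt shear: A_b = π(27)²/4 = 572.56 mm². φR_n = 0.75 × 372 × 572.56 × 10 × 1 = 1597.4 kN.
Bearing (12 mm plate, F_u = 450 MPa): end bolts L_c = 58 − 30/2 = 43, R_n = min(1.2×43×12×450, 2.4×27×12×450) = 278.64 kN/bolt; interior L_c = 77 − 30 = 47, R_n = 304.56 kN/bolt. φR_n = 0.75 × (2×278.64 + 8×304.56) = 2245.3 kN.
Tension yield (gross): A_g = 177×12 = 2124 mm². φR_n = 0.90 × 345 × 2124 = 659.5 kN.
Tension rupture (net): A_n = (177 − 2×32)×12 = 1356 mm² (U = 1.0, A_e = A_n). φR_n = 0.75 × 450 × 1356 = 457.7 kN.
Governing: min(1597.4, 2245.3, 659.5, 457.7) = 457.7 kN → net-section rupture.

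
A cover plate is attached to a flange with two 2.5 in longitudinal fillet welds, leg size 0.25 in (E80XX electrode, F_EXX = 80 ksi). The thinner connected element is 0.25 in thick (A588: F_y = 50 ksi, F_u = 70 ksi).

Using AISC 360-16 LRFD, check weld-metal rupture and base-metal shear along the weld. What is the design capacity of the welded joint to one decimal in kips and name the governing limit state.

Weld metal: throat = 0.707×0.25 = 0.17675 in, L = 2×2.5 = 5 in. φR_n = 0.75 × 0.6 × 80 × 0.17675 × 5 = 31.8 kips.
Base metal shear (0.25 in plate): yield φR_n = 1.0×0.6×50×0.25×5 = 37.5 kips; rupture φR_n = 0.75×0.6×70×0.25×5 = 39.4 kips; take 37.5 kips (yield).
Governing: min(31.8, 37.5) = 31.8 kips → weld metal.

31.8 kips (weld metal governs)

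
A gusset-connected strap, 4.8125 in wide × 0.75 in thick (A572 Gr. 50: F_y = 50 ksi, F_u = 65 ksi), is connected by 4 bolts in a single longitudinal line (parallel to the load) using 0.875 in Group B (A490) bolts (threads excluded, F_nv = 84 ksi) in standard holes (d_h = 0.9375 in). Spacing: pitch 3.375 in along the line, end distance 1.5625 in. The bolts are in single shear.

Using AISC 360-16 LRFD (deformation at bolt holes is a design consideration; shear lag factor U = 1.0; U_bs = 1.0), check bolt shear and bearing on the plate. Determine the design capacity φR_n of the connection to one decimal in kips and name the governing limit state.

151.5 kips (bolt shear governs)

Bolt shear: A_b = π(0.875)²/4 = 0.60132 in². φR_n = 0.75 × 84 × 0.60132 × 4 × 1 = 151.5 kips.
Bearing (0.75 in plate, F_u = 65 ksi): end bolts L_c = 1.5625 − 0.9375/2 = 1.09375, R_n = min(1.2×1.09375×0.75×65, 2.4×0.875×0.75×65) = 63.984 kips/bolt; interior L_c = 3.375 − 0.9375 = 2.4375, R_n = 102.38 kips/bolt. φR_n = 0.75 × (1×63.984 + 3×102.38) = 278.3 kips.
Governing: min(151.5, 278.3) = 151.5 kips → bolt shear.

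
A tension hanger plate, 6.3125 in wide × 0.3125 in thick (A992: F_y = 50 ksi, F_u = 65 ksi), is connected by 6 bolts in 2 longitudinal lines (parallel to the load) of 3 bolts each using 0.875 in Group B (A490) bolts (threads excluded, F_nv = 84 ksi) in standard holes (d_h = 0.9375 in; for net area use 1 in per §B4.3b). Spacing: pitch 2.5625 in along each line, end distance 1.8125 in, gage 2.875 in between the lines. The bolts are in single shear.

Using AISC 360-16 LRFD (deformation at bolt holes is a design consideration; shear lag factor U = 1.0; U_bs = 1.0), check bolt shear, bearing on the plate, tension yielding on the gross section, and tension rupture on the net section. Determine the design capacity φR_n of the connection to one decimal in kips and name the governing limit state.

Bolt shear: A_b = π(0.875)²/4 = 0.60132 in². φR_n = 0.75 × 84 × 0.60132 × 6 × 1 = 227.3 kips.
Bearing (0.3125 in plate, F_u = 65 ksi): end bolts L_c = 1.8125 − 0.9375/2 = 1.34375, R_n = min(1.2×1.34375×0.3125×65, 2.4×0.875×0.3125×65) = 32.754 kips/bolt; interior L_c = 2.5625 − 0.9375 = 1.625, R_n = 39.609 kips/bolt. φR_n = 0.75 × (2×32.754 + 4×39.609) = 168.0 kips.
Tension yield (gross): A_g = 6.3125×0.3125 = 1.9727 in². φR_n = 0.90 × 50 × 1.9727 = 88.8 kips.
Tension rupture (net): A_n = (6.3125 − 2×1)×0.3125 = 1.3477 in² (U = 1.0, A_e = A_n). φR_n = 0.75 × 65 × 1.3477 = 65.7 kips.
Governing: min(227.3, 168.0, 88.8, 65.7) = 65.7 kips → net-section rupture.

65.7 kips (net-section rupture governs)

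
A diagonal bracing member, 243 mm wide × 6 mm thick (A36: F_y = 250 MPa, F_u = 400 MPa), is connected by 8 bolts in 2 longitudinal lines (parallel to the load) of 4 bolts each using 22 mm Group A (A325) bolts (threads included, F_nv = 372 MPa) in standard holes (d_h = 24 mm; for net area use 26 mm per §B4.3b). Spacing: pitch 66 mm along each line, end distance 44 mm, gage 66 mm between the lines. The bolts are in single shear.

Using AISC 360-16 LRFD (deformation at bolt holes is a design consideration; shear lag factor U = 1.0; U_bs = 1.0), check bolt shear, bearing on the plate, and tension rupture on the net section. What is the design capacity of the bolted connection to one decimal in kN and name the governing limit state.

343.8 kN (net-section rupture governs)

Bolt shear: A_b = π(22)²/4 = 380.13 mm². φR_n = 0.75 × 372 × 380.13 × 8 × 1 = 848.5 kN.
Bearing (6 mm plate, F_u = 400 MPa): end bolts L_c = 44 − 24/2 = 32, R_n = min(1.2×32×6×400, 2.4×22×6×400) = 92.16 kN/bolt; interior L_c = 66 − 24 = 42, R_n = 120.96 kN/bolt. φR_n = 0.75 × (2×92.16 + 6×120.96) = 682.6 kN.
Tension rupture (net): A_n = (243 − 2×26)×6 = 1146 mm² (U = 1.0, A_e = A_n). φR_n = 0.75 × 400 × 1146 = 343.8 kN.
Governing: min(848.5, 682.6, 343.8) = 343.8 kN → net-section rupture.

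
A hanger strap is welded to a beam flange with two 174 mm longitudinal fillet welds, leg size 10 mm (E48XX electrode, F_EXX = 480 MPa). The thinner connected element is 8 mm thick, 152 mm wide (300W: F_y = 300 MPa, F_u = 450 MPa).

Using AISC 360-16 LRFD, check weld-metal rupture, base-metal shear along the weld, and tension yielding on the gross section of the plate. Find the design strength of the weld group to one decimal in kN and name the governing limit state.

Weld metal: throat = 0.707×10 = 7.07 mm, L = 2×174 = 348 mm. φR_n = 0.75 × 0.6 × 480 × 7.07 × 348 = 531.4 kN.
Base metal shear (8 mm plate): yield φR_n = 1.0×0.6×300×8×348 = 501.1 kN; rupture φR_n = 0.75×0.6×450×8×348 = 563.8 kN; take 501.1 kN (yield).
Tension yield (gross): A_g = 152×8 = 1216 mm². φR_n = 0.90 × 300 × 1216 = 328.3 kN.
Governing: min(531.4, 501.1, 328.3) = 328.3 kN → gross-section yield.

328.3 kN (gross-section yield governs)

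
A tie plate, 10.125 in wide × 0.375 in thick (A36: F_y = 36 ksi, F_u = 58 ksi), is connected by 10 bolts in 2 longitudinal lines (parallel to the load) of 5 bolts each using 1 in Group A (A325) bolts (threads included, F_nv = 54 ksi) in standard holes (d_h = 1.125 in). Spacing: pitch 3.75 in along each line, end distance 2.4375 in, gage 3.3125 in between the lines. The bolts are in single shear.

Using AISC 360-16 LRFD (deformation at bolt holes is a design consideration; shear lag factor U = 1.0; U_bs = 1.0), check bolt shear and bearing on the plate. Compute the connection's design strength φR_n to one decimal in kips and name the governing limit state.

Bolt shear: A_b = π(1)²/4 = 0.7854 in². φR_n = 0.75 × 54 × 0.7854 × 10 × 1 = 318.1 kips.
Bearing (0.375 in plate, F_u = 58 ksi): end bolts L_c = 2.4375 − 1.125/2 = 1.875, R_n = min(1.2×1.875×0.375×58, 2.4×1×0.375×58) = 48.938 kips/bolt; interior L_c = 3.75 − 1.125 = 2.625, R_n = 52.2 kips/bolt. φR_n = 0.75 × (2×48.938 + 8×52.2) = 386.6 kips.
Governing: min(318.1, 386.6) = 318.1 kips → bolt shear.

318.1 kips (bolt shear governs)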